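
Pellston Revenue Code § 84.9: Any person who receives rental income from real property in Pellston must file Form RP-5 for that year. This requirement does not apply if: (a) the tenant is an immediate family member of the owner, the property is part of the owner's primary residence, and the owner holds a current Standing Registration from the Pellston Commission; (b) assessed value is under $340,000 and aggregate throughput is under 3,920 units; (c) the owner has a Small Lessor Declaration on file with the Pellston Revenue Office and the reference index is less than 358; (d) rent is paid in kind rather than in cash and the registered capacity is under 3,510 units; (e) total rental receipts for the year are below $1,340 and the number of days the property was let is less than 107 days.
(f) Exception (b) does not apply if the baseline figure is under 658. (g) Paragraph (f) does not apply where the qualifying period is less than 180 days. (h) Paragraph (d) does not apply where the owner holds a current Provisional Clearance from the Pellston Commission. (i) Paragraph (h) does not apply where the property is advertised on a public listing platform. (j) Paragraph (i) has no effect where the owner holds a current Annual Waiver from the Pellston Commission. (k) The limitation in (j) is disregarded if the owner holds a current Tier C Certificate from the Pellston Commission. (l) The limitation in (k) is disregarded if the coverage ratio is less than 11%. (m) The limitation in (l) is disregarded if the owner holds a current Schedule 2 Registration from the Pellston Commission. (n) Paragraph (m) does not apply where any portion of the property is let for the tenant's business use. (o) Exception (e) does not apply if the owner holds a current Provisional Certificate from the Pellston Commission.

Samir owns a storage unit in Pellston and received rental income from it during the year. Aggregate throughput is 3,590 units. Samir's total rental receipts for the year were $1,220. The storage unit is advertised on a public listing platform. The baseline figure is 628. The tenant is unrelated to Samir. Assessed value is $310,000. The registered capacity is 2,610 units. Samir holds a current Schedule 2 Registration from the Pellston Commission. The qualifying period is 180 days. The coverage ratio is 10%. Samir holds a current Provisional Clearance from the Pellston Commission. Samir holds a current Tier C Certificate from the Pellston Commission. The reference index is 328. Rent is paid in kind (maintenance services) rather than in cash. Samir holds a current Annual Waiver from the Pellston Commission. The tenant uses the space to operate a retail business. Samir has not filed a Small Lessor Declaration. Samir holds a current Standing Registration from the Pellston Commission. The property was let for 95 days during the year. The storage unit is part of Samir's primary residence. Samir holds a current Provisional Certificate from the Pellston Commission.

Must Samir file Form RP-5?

Yes — Samir must file Form RP-5.

Exception (a) fails — the tenant is unrelated to the owner.
Exception (b)'s conditions are all satisfied: assessed value is $310,000, under the $340,000 limit; aggregate throughput is 3,590 units, under the 3,920 units limit. But applying paragraphs (f)–(g): (f) operates — the baseline figure is 628, under the 658 limit. (g) is not triggered (the qualifying period is 180 days, not less than 180 days), so (f) stands. (b) is therefore removed.
Exception (c) does not apply: no Small Lessor Declaration is on file.
Exception (d) is satisfied on its face — rent is paid in kind; the registered capacity is 2,610 units, under the 3,510 units limit. But applying paragraphs (h)–(n): (h) operates against (d): a current Provisional Clearance is held. (i) applies (the property is publicly advertised), but yields to (j): (j) is engaged — a current Annual Waiver is held. (k) operates (a current Tier C Certificate is held), but is itself disapplied by (l): (l) operates against (k): the coverage ratio is 10%, less than the 11% limit. (m) operates (a current Schedule 2 Registration is held), but is displaced by (n): (n) applies — the space is let for business use. Exception (d) does not apply.
All of (e)'s requirements are met (total rental receipts for the year are $1,220, below the $1,340 limit; the number of days the property was let is 95 days, less than the 107 days limit). However, paragraph (o) must be considered: (o) applies — a current Provisional Certificate is held. Exception (e) does not apply.
No exception is made out. Samir falls within the general rule.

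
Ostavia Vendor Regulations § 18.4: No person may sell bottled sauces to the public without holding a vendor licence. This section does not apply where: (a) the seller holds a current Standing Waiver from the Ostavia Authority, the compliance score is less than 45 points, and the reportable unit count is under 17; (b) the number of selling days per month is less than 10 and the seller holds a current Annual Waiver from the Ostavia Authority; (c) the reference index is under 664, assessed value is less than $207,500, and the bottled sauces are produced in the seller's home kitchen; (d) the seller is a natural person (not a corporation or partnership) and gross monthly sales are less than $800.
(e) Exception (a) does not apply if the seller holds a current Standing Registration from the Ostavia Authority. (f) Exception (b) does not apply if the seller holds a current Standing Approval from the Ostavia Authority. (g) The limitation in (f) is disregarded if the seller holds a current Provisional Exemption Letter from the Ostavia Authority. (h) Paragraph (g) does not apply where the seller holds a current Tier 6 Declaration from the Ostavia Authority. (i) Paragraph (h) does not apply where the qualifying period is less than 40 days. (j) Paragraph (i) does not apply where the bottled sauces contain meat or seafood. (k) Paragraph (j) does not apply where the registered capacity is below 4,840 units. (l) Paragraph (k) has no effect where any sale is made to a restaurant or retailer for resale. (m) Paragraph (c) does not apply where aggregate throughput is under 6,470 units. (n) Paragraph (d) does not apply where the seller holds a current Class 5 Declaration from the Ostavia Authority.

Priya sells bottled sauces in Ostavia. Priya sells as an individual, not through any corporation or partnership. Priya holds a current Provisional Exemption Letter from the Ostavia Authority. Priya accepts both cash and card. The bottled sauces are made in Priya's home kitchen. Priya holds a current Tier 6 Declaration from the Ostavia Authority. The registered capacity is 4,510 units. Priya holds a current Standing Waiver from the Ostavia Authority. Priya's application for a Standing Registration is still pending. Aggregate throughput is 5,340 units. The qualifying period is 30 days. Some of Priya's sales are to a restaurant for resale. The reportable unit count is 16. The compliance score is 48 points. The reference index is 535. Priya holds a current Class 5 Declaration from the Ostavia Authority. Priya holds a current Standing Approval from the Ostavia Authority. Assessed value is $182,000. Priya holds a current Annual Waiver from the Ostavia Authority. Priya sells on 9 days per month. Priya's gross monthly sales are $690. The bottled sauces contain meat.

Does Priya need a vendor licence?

Yes — Priya must hold a vendor licence.

Exception (a) requires that the compliance score is less than 45 points; but the compliance score is 48 points, not less than 45 points, so (a) is unavailable.
Exception (b): the number of selling days per month is 9, less than the 10 limit; a current Annual Waiver is held — every condition holds. Turning to paragraphs (f)–(l): (f) is triggered — a current Standing Approval is held. (g) would limit (f) — a current Provisional Exemption Letter is held — but (h) sets (g) aside: (h) operates against (g): a current Tier 6 Declaration is held. (i) would limit (h) — the qualifying period is 30 days, less than the 40 days limit — but (j) sets (i) aside: (j) operates — the bottled sauces contain meat. (k) would limit (j) — the registered capacity is 4,510 units, below the 4,840 units limit — but (l) sets (k) aside: (l) operates against (k): some sales are to a restaurant for resale. (b) is therefore removed.
Exception (c)'s conditions are all satisfied: the reference index is 535, under the 664 limit; assessed value is $182,000, less than the $207,500 limit; the bottled sauces are home-kitchen produced. Turning to paragraph (m): (m) operates — aggregate throughput is 5,340 units, under the 6,470 units limit. (c) is therefore removed.
Exception (d)'s conditions are all satisfied: the seller is a natural person; gross monthly sales are $690, less than the $800 limit. Turning to paragraph (n): (n) operates — a current Class 5 Declaration is held. (d) is therefore removed.
No exception applies. The general rule governs.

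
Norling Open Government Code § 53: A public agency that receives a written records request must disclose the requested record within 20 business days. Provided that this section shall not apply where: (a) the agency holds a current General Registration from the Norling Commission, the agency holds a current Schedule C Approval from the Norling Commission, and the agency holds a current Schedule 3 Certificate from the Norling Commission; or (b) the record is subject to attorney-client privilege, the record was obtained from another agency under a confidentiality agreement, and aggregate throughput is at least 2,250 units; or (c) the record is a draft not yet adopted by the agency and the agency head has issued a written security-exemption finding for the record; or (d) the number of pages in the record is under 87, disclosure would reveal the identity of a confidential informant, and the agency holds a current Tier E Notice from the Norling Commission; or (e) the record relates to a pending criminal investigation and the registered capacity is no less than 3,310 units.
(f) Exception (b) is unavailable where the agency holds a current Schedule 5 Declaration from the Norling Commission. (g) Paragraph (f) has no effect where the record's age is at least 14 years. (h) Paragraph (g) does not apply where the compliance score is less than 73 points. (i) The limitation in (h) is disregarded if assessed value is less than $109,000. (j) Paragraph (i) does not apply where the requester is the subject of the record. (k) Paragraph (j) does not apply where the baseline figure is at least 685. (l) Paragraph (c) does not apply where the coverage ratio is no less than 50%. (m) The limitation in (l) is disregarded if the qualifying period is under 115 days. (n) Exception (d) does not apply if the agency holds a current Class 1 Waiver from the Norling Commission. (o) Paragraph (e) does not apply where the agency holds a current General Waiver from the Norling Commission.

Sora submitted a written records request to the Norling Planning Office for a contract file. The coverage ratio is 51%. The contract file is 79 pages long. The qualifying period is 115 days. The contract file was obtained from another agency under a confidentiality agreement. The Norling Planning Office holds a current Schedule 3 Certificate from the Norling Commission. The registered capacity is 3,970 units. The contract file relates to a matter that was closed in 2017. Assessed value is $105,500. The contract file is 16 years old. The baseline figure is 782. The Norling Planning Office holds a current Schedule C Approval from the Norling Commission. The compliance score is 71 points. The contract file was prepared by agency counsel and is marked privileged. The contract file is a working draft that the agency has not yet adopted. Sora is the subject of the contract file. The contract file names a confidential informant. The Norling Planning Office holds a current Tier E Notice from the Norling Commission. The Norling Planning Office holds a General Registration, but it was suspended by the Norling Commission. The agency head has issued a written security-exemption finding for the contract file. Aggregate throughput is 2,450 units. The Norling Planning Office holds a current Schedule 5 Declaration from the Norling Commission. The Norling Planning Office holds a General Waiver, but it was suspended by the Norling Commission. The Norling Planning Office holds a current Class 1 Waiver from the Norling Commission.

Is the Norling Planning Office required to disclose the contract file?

No — exception (b) applies; the Norling Planning Office is not required to disclose the contract file.

Exception (a) does not apply: no current General Registration is held.
Exception (b) is satisfied on its face — the contract file is privileged; the contract file was obtained under a confidentiality agreement; aggregate throughput is 2,450 units, meeting the 2,250 units threshold. Under paragraphs (f)–(k): (f) is triggered (a current Schedule 5 Declaration is held), but is set aside by (g): (g) operates against (f): the record's age is 16 years, meeting the 14 years threshold. (h) operates (the compliance score is 71 points, less than the 73 points limit), but is set aside by (i): (i) applies — assessed value is $105,500, less than the $109,000 limit. (j) is triggered (Sora is the subject of the contract file), but is displaced by (k): (k) operates against (j): the baseline figure is 782, meeting the 685 threshold. Exception (b) stands.
All of (c)'s requirements are met (the contract file is an unadopted draft; a written security-exemption finding has been issued). But: (l) operates against (c): the coverage ratio is 51%, meeting the 50% threshold. (m), which would lift (l), is inapplicable — the qualifying period is 115 days, not under 115 days. Exception (c) does not apply.
Exception (d): the number of pages in the record is 79, under the 87 limit; the contract file names a confidential informant; a current Tier E Notice is held — every condition holds. But: (n) applies — a current Class 1 Waiver is held. Exception (d) does not apply.
Exception (e) does not apply: the contract file relates to a closed matter.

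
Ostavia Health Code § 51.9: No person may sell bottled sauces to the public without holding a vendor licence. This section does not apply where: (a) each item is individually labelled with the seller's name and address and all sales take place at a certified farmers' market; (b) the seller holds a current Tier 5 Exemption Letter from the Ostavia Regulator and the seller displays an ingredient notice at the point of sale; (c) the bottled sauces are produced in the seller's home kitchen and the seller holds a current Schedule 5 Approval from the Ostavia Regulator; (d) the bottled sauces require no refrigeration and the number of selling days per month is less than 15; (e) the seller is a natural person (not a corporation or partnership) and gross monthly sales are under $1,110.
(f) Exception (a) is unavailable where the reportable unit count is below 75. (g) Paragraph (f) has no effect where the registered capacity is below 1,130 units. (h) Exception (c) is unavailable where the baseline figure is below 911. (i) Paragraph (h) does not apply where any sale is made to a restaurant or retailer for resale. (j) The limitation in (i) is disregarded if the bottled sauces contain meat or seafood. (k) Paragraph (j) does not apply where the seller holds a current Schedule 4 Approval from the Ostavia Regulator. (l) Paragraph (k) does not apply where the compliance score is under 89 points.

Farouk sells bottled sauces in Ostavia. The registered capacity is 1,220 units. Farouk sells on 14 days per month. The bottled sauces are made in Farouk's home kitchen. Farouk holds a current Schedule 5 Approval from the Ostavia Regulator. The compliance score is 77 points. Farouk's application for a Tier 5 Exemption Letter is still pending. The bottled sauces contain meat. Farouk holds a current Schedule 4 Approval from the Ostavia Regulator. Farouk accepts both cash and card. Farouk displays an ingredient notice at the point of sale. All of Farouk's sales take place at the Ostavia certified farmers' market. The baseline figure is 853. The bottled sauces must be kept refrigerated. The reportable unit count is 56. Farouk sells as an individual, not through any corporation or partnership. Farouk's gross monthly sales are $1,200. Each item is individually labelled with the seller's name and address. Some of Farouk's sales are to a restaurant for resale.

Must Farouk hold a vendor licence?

All of (a)'s requirements are met (items are individually labelled; all sales are at a certified farmers' market). However, paragraphs (f)–(g) must be considered: (f) is triggered — the reportable unit count is 56, below the 75 limit. (g), which would lift (f), is not engaged — the registered capacity is 1,220 units, not below 1,130 units. (a) is therefore removed.
Exception (b) requires that the seller holds a current Tier 5 Exemption Letter from the Ostavia Regulator; but the Tier 5 Exemption Letter is not current, so (b) is unavailable.
Exception (c): the bottled sauces are home-kitchen produced; a current Schedule 5 Approval is held — every condition holds. But: (h) applies — the baseline figure is 853, below the 911 limit. (i) applies (some sales are to a restaurant for resale), but is overridden by (j): (j) operates against (i): the bottled sauces contain meat. (k) applies (a current Schedule 4 Approval is held), but yields to (l): (l) operates — the compliance score is 77 points, under the 89 points limit. Exception (c) does not apply.
Exception (d) does not apply: the bottled sauces require refrigeration.
Exception (e) requires that gross monthly sales are under $1,110; but gross monthly sales are $1,200, not under $1,110, so (e) is unavailable.
No exception displaces § 51.9.

Yes — Farouk must hold a vendor licence.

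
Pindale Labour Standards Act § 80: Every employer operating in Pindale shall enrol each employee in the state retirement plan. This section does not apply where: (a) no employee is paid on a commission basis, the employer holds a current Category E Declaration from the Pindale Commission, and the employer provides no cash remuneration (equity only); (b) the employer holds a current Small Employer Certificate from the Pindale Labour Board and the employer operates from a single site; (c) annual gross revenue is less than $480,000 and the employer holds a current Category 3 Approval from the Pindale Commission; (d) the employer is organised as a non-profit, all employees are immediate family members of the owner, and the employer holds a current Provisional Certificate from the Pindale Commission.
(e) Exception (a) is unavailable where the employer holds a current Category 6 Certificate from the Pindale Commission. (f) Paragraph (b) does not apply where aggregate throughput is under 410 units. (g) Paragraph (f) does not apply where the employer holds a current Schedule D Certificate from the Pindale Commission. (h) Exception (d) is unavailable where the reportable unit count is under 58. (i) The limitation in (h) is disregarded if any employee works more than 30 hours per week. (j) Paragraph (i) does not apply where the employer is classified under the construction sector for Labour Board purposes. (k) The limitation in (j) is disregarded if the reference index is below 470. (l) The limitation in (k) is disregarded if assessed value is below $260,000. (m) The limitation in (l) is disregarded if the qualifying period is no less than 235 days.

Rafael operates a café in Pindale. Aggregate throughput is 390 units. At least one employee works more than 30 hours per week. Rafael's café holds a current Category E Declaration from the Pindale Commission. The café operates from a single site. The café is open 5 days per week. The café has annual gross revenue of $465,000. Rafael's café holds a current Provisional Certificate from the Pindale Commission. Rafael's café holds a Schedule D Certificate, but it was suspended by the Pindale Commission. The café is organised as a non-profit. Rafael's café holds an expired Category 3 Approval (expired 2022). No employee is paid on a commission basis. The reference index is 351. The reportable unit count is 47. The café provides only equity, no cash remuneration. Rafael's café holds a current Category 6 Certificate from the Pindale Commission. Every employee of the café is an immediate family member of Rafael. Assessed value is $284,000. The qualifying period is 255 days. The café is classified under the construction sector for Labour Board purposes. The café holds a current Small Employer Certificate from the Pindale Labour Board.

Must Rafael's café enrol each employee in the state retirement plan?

No — exception (d) applies; Rafael's café is not required to enrol each employee in the state retirement plan.

Exception (a): no employee is paid on commission; a current Category E Declaration is held; remuneration is equity-only — every condition holds. Turning to paragraph (e): (e) operates against (a): a current Category 6 Certificate is held. Exception (a) does not apply.
Exception (b)'s conditions are all satisfied: a current Small Employer Certificate is held; the employer operates from a single site. However, paragraphs (f)–(g) must be considered: (f) operates against (b): aggregate throughput is 390 units, under the 410 units limit. (g) is not triggered (the Schedule D Certificate is not current), so (f) stands. Exception (b) does not apply.
Exception (c) fails — the Category 3 Approval is not current.
Exception (d): the employer is a non-profit; every employee is an immediate family member; a current Provisional Certificate is held — every condition holds. Considering the limiting provisions: (h) is engaged (the reportable unit count is 47, under the 58 limit), but is displaced by (i): (i) is triggered — at least one employee exceeds 30 hours/week. (j) is triggered (the café is classified under the construction sector), but is overridden by (k): (k) operates against (j): the reference index is 351, below the 470 limit. (l), which would lift (k), is not triggered — assessed value is $284,000, not below $260,000. (d) remains available.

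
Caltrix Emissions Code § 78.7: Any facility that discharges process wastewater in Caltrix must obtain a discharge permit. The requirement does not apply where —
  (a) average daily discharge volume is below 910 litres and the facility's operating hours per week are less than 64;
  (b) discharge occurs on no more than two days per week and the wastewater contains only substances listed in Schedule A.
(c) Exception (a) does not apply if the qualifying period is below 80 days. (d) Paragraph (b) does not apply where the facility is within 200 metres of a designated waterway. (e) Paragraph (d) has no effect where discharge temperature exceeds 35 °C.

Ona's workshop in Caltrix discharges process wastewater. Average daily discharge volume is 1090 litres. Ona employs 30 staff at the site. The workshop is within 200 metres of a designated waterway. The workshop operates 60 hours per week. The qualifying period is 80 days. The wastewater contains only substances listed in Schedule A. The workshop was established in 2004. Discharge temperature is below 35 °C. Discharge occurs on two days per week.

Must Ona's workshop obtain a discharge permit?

Exception (a) requires that average daily discharge volume is below 910 litres; but average daily discharge volume is 1090 litres, not below 910 litres, so (a) is unavailable.
Exception (b)'s conditions are all satisfied: discharge occurs on no more than two days per week; the wastewater is Schedule-A-only. Turning to paragraphs (d)–(e): (d) is engaged — the workshop is within 200 m of a designated waterway. (e) is not triggered (discharge temperature is below 35 °C), so (d) stands. Exception (b) does not apply.
No exception applies. The general rule governs.

Yes — Ona's workshop must obtain a discharge permit.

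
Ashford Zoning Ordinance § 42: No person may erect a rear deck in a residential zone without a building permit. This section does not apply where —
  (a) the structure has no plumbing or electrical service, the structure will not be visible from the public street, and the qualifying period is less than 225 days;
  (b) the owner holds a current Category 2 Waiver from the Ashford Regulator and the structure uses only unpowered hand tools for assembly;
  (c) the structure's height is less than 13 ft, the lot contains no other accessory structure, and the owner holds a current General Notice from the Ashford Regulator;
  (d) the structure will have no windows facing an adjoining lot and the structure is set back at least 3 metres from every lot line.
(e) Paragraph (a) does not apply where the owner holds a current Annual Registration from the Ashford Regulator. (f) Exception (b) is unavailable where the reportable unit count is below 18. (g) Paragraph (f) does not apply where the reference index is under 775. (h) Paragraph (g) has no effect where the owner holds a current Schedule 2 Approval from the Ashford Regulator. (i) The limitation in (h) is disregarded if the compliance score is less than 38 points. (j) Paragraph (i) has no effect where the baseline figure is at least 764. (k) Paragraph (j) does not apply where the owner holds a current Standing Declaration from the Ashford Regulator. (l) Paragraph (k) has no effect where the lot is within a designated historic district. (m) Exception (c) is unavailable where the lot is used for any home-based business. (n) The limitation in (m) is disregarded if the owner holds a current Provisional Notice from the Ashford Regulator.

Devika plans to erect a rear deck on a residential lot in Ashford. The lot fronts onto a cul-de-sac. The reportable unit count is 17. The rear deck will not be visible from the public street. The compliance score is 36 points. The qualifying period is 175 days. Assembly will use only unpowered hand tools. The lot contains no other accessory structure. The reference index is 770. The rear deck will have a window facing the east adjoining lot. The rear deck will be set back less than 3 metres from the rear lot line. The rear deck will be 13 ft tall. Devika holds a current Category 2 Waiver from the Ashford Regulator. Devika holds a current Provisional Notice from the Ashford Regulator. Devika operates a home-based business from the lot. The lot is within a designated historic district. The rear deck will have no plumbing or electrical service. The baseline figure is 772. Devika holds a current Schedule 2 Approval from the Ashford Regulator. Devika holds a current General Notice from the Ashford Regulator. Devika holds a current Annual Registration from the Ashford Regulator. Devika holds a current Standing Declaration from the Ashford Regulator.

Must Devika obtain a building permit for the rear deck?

Yes — Devika must obtain a building permit.

Exception (a)'s conditions are all satisfied: there is no plumbing or electrical service; the structure will not be visible from the street; the qualifying period is 175 days, less than the 225 days limit. But applying paragraph (e): (e) operates against (a): a current Annual Registration is held. So (a) is unavailable.
Exception (b) is satisfied on its face — a current Category 2 Waiver is held; assembly uses only hand tools. However, paragraphs (f)–(l) must be considered: (f) operates against (b): the reportable unit count is 17, below the 18 limit. (g) operates (the reference index is 770, under the 775 limit), but is displaced by (h): (h) applies — a current Schedule 2 Approval is held. (i) is triggered (the compliance score is 36 points, less than the 38 points limit), but is overridden by (j): (j) operates against (i): the baseline figure is 772, meeting the 764 threshold. (k) is engaged (a current Standing Declaration is held), but is displaced by (l): (l) is triggered — the lot is in a historic district. (b) is therefore removed.
Exception (c) requires that the structure's height is less than 13 ft; but the structure's height is 13 ft, not less than 13 ft, so (c) is unavailable.
Exception (d) requires that the structure will have no windows facing an adjoining lot; but a window faces an adjoining lot, so (d) is unavailable.
No exception displaces § 42.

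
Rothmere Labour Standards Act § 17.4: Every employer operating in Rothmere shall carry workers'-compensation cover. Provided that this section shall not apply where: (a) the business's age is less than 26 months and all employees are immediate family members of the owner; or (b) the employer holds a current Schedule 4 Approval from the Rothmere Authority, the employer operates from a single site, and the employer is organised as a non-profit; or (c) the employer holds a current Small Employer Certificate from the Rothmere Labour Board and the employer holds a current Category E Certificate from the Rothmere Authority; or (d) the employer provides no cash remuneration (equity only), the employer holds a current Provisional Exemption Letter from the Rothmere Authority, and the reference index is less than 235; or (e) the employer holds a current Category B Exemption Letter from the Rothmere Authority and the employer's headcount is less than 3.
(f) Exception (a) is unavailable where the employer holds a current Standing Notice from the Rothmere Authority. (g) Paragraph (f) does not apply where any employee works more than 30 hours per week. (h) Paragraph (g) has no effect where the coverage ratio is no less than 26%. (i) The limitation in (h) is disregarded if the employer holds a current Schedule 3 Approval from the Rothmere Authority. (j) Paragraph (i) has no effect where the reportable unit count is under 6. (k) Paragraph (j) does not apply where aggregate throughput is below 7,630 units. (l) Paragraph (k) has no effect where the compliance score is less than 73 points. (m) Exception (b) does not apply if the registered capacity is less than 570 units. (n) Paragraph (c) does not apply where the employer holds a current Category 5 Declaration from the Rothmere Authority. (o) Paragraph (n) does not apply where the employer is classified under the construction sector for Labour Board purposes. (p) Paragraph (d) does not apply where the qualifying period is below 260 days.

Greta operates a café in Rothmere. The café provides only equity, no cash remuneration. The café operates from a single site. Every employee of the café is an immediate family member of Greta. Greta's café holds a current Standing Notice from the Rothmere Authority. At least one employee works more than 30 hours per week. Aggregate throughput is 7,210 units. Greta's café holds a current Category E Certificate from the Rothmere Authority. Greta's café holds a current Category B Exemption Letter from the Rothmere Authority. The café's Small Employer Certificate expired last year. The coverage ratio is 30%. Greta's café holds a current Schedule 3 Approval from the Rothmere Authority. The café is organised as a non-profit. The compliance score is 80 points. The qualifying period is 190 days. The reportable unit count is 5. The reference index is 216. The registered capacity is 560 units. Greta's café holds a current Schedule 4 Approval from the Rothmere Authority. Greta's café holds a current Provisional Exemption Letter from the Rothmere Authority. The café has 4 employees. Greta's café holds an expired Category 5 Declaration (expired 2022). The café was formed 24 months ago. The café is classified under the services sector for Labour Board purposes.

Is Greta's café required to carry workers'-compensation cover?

Exception (a)'s conditions are all satisfied: the business's age is 24 months, less than the 26 months limit; every employee is an immediate family member. Under paragraphs (f)–(l): (f) would limit (a) — a current Standing Notice is held — but (g) sets (f) aside: (g) is engaged — at least one employee exceeds 30 hours/week. (h) would limit (g) — the coverage ratio is 30%, meeting the 26% threshold — but (i) sets (h) aside: (i) is triggered — a current Schedule 3 Approval is held. (j) would limit (i) — the reportable unit count is 5, under the 6 limit — but (k) sets (j) aside: (k) operates against (j): aggregate throughput is 7,210 units, below the 7,630 units limit. (l) is not engaged (the compliance score is 80 points, not less than 73 points), so (k) stands. So (a) applies.
Exception (b): a current Schedule 4 Approval is held; the employer operates from a single site; the employer is a non-profit — every condition holds. Turning to paragraph (m): (m) is engaged — the registered capacity is 560 units, less than the 570 units limit. Exception (b) does not apply.
Exception (c) requires that the employer holds a current Small Employer Certificate from the Rothmere Labour Board; but the Small Employer Certificate has expired, so (c) is unavailable.
Exception (d): remuneration is equity-only; a current Provisional Exemption Letter is held; the reference index is 216, less than the 235 limit — every condition holds. Turning to paragraph (p): (p) is triggered — the qualifying period is 190 days, below the 260 days limit. Exception (d) does not apply.
Exception (e) fails — the employer's headcount is 4, not less than 3.

No — exception (a) applies; Greta's café is not required to carry workers'-compensation cover.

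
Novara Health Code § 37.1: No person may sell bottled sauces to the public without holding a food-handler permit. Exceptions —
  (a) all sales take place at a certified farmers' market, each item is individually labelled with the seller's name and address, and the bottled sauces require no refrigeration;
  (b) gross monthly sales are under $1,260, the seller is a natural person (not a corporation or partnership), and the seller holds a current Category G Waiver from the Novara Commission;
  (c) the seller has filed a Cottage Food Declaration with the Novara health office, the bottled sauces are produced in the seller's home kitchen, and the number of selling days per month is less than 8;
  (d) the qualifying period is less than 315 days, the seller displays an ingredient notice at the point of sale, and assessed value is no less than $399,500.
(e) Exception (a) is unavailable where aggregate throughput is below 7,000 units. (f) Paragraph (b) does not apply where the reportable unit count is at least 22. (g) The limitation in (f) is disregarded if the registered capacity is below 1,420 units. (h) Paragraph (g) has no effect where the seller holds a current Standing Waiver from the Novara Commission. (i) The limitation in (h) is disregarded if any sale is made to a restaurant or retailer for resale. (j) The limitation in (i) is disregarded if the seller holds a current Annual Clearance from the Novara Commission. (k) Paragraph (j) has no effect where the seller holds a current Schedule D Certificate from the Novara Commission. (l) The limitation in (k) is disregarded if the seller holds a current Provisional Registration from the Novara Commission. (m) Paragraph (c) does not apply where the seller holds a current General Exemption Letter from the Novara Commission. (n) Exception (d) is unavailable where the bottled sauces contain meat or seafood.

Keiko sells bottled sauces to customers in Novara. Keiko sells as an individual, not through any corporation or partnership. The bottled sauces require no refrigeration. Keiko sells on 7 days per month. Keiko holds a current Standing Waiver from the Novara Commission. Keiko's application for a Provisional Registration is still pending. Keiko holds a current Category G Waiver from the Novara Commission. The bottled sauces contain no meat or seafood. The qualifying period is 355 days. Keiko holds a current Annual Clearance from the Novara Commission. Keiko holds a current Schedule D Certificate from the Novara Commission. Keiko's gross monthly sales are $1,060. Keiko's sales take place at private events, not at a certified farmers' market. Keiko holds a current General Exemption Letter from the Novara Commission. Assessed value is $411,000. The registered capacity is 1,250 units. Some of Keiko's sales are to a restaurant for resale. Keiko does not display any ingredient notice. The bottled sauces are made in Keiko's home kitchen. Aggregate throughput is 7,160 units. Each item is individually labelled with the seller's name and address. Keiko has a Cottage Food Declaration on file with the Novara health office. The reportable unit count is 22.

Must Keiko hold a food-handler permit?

No — exception (b) applies; Keiko is not required to hold a food-handler permit.

Exception (a) fails — sales are at private events, not a certified farmers' market.
Exception (b) is satisfied on its face — gross monthly sales are $1,060, under the $1,260 limit; the seller is a natural person; a current Category G Waiver is held. Considering the limiting provisions: (f) would limit (b) — the reportable unit count is 22, meeting the 22 threshold — but (g) sets (f) aside: (g) applies — the registered capacity is 1,250 units, below the 1,420 units limit. (h) would limit (g) — a current Standing Waiver is held — but (i) sets (h) aside: (i) operates — some sales are to a restaurant for resale. (j) would limit (i) — a current Annual Clearance is held — but (k) sets (j) aside: (k) operates against (j): a current Schedule D Certificate is held. (l), which would lift (k), is inapplicable — there is no Provisional Registration in force. Exception (b) stands.
All of (c)'s requirements are met (a Cottage Food Declaration is on file; the bottled sauces are home-kitchen produced; the number of selling days per month is 7, less than the 8 limit). But applying paragraph (m): (m) operates against (c): a current General Exemption Letter is held. Exception (c) does not apply.
Exception (d) does not apply: the qualifying period is 355 days, not less than 315 days.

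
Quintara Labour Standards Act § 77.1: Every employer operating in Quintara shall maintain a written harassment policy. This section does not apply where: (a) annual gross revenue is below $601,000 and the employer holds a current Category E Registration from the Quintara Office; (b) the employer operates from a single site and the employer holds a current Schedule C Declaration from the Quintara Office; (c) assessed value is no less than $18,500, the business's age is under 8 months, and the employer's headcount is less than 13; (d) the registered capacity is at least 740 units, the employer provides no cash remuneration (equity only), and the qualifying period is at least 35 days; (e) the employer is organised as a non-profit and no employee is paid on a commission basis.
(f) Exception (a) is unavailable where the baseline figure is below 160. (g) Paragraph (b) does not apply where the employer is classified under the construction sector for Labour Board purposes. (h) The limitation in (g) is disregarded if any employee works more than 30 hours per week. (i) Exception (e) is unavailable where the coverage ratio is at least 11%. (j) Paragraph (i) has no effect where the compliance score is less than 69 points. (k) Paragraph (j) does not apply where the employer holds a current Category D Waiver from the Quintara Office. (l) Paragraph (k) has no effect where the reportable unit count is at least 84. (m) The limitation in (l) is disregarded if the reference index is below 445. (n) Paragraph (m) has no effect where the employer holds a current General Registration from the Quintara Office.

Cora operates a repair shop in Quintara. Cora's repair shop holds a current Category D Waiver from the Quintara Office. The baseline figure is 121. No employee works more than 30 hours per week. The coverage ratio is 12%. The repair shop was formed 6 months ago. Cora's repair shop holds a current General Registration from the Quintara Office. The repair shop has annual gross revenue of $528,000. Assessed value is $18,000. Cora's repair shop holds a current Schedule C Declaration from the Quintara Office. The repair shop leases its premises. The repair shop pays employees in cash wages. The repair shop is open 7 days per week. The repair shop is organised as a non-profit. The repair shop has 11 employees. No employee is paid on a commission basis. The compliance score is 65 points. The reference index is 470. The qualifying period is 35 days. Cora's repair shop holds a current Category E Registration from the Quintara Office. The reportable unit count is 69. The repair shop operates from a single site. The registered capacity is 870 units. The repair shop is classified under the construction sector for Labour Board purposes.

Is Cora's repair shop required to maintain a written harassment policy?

Exception (a) is satisfied on its face — annual gross revenue is $528,000, below the $601,000 limit; a current Category E Registration is held. But applying paragraph (f): (f) is triggered — the baseline figure is 121, below the 160 limit. So (a) is unavailable.
Exception (b) is satisfied on its face — the employer operates from a single site; a current Schedule C Declaration is held. But applying paragraphs (g)–(h): (g) operates against (b): the repair shop is classified under the construction sector. (h), which would lift (g), is not engaged — no employee exceeds 30 hours/week. So (b) is unavailable.
Exception (c) fails — assessed value is $18,000, short of $18,500.
Exception (d) fails — employees are paid cash wages.
Exception (e): the employer is a non-profit; no employee is paid on commission — every condition holds. But applying paragraphs (i)–(n): (i) operates against (e): the coverage ratio is 12%, meeting the 11% threshold. (j) is engaged (the compliance score is 65 points, less than the 69 points limit), but is set aside by (k): (k) operates against (j): a current Category D Waiver is held. (l) is not engaged (the reportable unit count is 69, short of 84), so (k) stands. So (e) is unavailable.
No exception displaces § 77.1.

Yes — Cora's repair shop must maintain a written harassment policy.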